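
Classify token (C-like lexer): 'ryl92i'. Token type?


Pattern: letter/underscore followed by alphanumerics, not a keyword
Type: IDENTIFIER


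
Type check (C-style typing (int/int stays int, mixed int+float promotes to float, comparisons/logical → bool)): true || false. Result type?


Operand types: bool || bool
Rule: logical operators take bool operands and yield bool
Result type: bool


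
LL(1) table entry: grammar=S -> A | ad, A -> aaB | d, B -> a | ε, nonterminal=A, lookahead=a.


For [A, a]: 'a' ∈ FIRST(aaB)
Entry: A -> aaB


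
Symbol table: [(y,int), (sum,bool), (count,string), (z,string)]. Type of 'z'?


Lookup 'z' → type string


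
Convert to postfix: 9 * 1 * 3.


Left to right (same or higher precedence on left)
Postfix: 9 1 * 3 *


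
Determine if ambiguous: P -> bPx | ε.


balanced b^n…x^n: each string has a unique parse
Unambiguous


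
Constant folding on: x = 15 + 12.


15 + 12 = 27 at compile time
Optimized: x = 27


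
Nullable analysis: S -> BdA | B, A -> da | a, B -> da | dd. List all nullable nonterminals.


A nonterminal is nullable iff some alternative derives ε (directly, or every symbol in it is nullable)
Nullable: {}


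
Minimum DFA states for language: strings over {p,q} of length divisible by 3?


Track length mod 3: states 0..2, accept at 0
Minimal DFA: 3 states


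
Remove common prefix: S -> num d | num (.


Common prefix: 'num'
Factored: S -> num S', S' -> d | (


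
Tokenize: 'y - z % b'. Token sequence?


Scan left to right, longest-match per lexeme
Tokens: ID(y), OP(-), ID(z), OP(%), ID(b)


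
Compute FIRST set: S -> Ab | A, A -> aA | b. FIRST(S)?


Per alternative of S: FIRST(Ab) = {a, b}; FIRST(A) = {a, b}
FIRST(S) = {a, b}


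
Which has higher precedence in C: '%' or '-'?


'%' is multiplicative (level 10); '-' is additive (level 9)
Higher level binds tighter
'%' has higher precedence than '-'


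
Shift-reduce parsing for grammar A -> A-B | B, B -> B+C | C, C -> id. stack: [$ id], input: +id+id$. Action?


'id' on top is the handle for C -> id
Action: reduce (C -> id)


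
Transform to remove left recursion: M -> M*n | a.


Left-recursive alternatives: M*n; non-recursive: a
Introduce M': M -> aM', M' -> *nM' | ε


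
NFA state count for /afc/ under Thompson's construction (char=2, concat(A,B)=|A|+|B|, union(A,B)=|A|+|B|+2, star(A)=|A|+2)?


Syntax tree has 3 char leaf(s), 0 union(s), 0 star(s)
chars contribute 3×2 = 6; each union adds +2; each star adds +2
Total: 6 + 0 + 0 = 6 states


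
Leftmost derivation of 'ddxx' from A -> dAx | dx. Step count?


Derivation: A => dAx => ddxx
Steps: 2


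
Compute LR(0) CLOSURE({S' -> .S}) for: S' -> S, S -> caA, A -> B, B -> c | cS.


Start: S' -> .S
For each item with dot before a nonterminal B, add B -> .γ for every B-production
Closure: [S' -> .S, S -> .caA]


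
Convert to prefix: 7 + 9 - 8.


left-to-right (same/higher precedence on left): tree is (- (+ 7 9) 8)
Prefix: - + 7 9 8


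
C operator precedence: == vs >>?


'>>' is shift (level 8); '==' is equality (level 6)
Higher level binds tighter
'>>' has higher precedence than '=='


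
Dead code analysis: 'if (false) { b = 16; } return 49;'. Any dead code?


condition is constant false, so the whole block is unreachable
Dead: 'if (false) { b = 16; }'


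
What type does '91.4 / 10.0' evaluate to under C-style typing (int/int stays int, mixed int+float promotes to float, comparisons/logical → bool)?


Operand types: float / float
Rule: mixed int/float promotes to float; int/int stays int
Result type: float


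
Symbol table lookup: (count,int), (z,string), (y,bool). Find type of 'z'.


Lookup 'z' → type string


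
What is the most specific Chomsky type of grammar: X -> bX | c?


Right-linear: every RHS is a terminal or a terminal followed by one nonterminal
Classification: Type 3 (Regular)


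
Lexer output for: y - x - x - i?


Scan left to right, longest-match per lexeme
Tokens: ID(y), OP(-), ID(x), OP(-), ID(x), OP(-), ID(i)


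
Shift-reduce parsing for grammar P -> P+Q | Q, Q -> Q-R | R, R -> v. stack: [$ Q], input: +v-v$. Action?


lookahead ∉ {-} so Q won't extend; reduce P -> Q
Action: reduce (P -> Q)


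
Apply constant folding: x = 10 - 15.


10 - 15 = -5 at compile time
Optimized: x = -5


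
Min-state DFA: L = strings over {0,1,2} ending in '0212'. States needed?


Track the longest suffix of input matching a prefix of '0212': 5 classes (prefixes of length 0..4)
Minimal DFA: 5 states


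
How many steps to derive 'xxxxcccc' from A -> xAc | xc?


Derivation: A => xAc => xxAcc => xxxAccc => xxxxcccc
Steps: 4


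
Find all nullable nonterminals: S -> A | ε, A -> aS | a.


A nonterminal is nullable iff some alternative derives ε (directly, or every symbol in it is nullable)
Nullable: {S}


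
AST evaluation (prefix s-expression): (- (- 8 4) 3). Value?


Evaluate inner: (- 8 4) = 4
Evaluate root: (- 4 3) = 1
Result: 1


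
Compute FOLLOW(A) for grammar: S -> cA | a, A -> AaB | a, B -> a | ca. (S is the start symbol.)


$ ∈ FOLLOW(S). For each A -> αBβ: add FIRST(β)\{ε} to FOLLOW(B); if β nullable, add FOLLOW(A).
FOLLOW(A) = {$, a}


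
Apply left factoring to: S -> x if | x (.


Common prefix: 'x'
Factored: S -> x S', S' -> if | (


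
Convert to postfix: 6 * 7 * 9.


Left to right (same or higher precedence on left)
Postfix: 6 7 * 9 *


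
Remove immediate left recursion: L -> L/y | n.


Left-recursive alternatives: L/y; non-recursive: n
Introduce L': L -> nL', L' -> /yL' | ε


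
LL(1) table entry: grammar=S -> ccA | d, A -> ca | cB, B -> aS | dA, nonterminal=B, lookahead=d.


For [B, d]: 'd' ∈ FIRST(dA)
Entry: B -> dA


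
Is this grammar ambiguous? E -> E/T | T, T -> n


precedence layered via separate nonterminal T: deterministic
Unambiguous


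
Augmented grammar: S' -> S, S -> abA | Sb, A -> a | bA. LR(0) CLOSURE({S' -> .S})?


Start: S' -> .S
For each item with dot before a nonterminal B, add B -> .γ for every B-production
Closure: [S' -> .S, S -> .abA, S -> .Sb]


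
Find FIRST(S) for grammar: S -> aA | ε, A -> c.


Per alternative of S: FIRST(aA) = {a}; FIRST(ε) = {ε}
FIRST(S) = {a, ε}


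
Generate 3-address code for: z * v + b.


Break into single-operator statements:
t1 = z * v
t2 = t1 + b


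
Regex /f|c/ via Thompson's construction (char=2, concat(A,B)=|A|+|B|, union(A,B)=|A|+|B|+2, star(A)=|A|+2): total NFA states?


Syntax tree has 2 char leaf(s), 1 union(s), 0 star(s)
chars contribute 2×2 = 4; each union adds +2; each star adds +2
Total: 4 + 2 + 0 = 6 states


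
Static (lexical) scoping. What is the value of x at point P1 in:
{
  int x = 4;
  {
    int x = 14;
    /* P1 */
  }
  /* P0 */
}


x declared in the same block as P1
x = 14


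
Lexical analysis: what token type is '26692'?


Pattern: digits only
Type: INTEGER_LITERAL


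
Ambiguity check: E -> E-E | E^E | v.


'v-v^v' has two parse trees (no precedence encoded between - and ^)
Ambiguous


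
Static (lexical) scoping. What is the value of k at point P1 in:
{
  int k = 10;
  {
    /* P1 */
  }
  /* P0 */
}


P1's block does not declare k; resolves to the enclosing declaration at depth 0
k = 10


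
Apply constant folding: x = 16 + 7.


16 + 7 = 23 at compile time
Optimized: x = 23


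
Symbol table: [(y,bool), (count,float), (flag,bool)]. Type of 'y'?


Lookup 'y' → type bool


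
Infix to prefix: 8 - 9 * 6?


'*' binds tighter: tree is (- 8 (* 9 6))
Prefix: - 8 * 9 6


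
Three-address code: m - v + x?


Break into single-operator statements:
t1 = m - v
t2 = t1 + x


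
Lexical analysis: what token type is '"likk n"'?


Pattern: double-quoted sequence
Type: STRING_LITERAL


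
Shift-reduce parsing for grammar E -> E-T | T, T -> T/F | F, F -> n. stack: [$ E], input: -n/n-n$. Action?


shift '-' to continue E -> E-T
Action: shift


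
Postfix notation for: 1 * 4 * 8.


Left to right (same or higher precedence on left)
Postfix: 1 4 * 8 *


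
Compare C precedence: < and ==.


'<' is relational (level 7); '==' is equality (level 6)
Higher level binds tighter
'<' has higher precedence than '=='


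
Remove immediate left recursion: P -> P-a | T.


Left-recursive alternatives: P-a; non-recursive: T
Introduce P': P -> TP', P' -> -aP' | ε


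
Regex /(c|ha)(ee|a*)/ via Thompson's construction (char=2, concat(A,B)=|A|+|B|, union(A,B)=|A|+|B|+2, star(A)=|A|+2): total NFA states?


Syntax tree has 6 char leaf(s), 2 union(s), 1 star(s)
chars contribute 6×2 = 12; each union adds +2; each star adds +2
Total: 12 + 4 + 2 = 18 states


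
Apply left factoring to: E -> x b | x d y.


Common prefix: 'x'
Factored: E -> x E', E' -> b | d y


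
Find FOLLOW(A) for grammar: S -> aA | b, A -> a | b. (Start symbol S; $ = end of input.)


$ ∈ FOLLOW(S). For each A -> αBβ: add FIRST(β)\{ε} to FOLLOW(B); if β nullable, add FOLLOW(A).
FOLLOW(A) = {$}


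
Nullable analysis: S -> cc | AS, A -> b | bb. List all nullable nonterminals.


A nonterminal is nullable iff some alternative derives ε (directly, or every symbol in it is nullable)
Nullable: {}


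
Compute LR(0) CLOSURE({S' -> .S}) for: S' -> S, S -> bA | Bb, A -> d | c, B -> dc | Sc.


Start: S' -> .S
For each item with dot before a nonterminal B, add B -> .γ for every B-production
Closure: [S' -> .S, S -> .bA, S -> .Bb, B -> .dc, B -> .Sc]


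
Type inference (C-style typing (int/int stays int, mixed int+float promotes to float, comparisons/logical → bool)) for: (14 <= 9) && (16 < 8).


Operand types: bool && bool
Rule: logical operators take bool operands and yield bool
Result type: bool


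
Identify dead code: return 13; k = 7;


statement follows a return and is unreachable
Dead: 'k = 7'


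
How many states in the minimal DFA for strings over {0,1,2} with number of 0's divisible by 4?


Track (count of 0) mod 4: states 0..3, accept at 0
Minimal DFA: 4 states


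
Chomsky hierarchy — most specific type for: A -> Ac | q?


Left-linear: every RHS is a terminal or one nonterminal followed by a terminal
Classification: Type 3 (Regular)


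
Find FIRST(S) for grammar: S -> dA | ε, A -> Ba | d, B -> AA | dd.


Per alternative of S: FIRST(dA) = {d}; FIRST(ε) = {ε}
FIRST(S) = {d, ε}


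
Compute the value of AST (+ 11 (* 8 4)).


Evaluate inner: (* 8 4) = 32
Evaluate root: (+ 11 32) = 43
Result: 43


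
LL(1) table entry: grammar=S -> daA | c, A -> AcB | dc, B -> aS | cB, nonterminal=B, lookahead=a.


For [B, a]: 'a' ∈ FIRST(aS)
Entry: B -> aS


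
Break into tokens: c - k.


Scan left to right, longest-match per lexeme
Tokens: ID(c), OP(-), ID(k)


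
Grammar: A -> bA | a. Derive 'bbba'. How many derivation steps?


Derivation: A => bA => bbA => bbbA => bbba
Steps: 4


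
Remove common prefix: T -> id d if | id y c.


Common prefix: 'id'
Factored: T -> id T', T' -> d if | y c


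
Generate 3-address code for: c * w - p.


Break into single-operator statements:
t1 = c * w
t2 = t1 - p


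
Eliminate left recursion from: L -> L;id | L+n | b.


Left-recursive alternatives: L;id, L+n; non-recursive: b
Introduce L': L -> bL', L' -> ;idL' | +nL' | ε


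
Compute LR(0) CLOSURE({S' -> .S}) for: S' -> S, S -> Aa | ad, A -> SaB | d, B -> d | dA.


Start: S' -> .S
For each item with dot before a nonterminal B, add B -> .γ for every B-production
Closure: [S' -> .S, S -> .Aa, S -> .ad, A -> .SaB, A -> .d]


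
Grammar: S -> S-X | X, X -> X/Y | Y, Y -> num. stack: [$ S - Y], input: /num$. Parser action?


'Y' (not preceded by X/) is the handle for X -> Y
Action: reduce (X -> Y)


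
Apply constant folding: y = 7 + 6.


7 + 6 = 13 at compile time
Optimized: y = 13


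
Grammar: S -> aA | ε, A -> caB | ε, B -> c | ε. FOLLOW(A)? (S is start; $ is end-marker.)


$ ∈ FOLLOW(S). For each A -> αBβ: add FIRST(β)\{ε} to FOLLOW(B); if β nullable, add FOLLOW(A).
FOLLOW(A) = {$}


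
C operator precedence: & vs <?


'<' is relational (level 7); '&' is bitwise AND (level 5)
Higher level binds tighter
'<' has higher precedence than '&'


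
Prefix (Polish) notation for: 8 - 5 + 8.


left-to-right (same/higher precedence on left): tree is (+ (- 8 5) 8)
Prefix: + - 8 5 8


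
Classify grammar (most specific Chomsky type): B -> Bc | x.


Left-linear: every RHS is a terminal or one nonterminal followed by a terminal
Classification: Type 3 (Regular)


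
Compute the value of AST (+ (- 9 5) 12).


Evaluate inner: (- 9 5) = 4
Evaluate root: (+ 4 12) = 16
Result: 16


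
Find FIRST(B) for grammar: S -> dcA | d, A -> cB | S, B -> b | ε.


Per alternative of B: FIRST(b) = {b}; FIRST(ε) = {ε}
FIRST(B) = {b, ε}


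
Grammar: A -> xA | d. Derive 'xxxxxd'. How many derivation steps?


Derivation: A => xA => xxA => xxxA => xxxxA => xxxxxA => xxxxxd
Steps: 6


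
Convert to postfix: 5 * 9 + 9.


Left to right (same or higher precedence on left)
Postfix: 5 9 * 9 +


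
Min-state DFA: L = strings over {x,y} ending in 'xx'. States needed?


Track the longest suffix of input matching a prefix of 'xx': 3 classes (prefixes of length 0..2)
Minimal DFA: 3 states


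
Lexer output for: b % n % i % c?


Scan left to right, longest-match per lexeme
Tokens: ID(b), OP(%), ID(n), OP(%), ID(i), OP(%), ID(c)


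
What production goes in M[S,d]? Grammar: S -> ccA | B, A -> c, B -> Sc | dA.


For [S, d]: 'd' ∈ FIRST(B)
Entry: S -> B


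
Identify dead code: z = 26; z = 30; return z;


first assignment to z is overwritten before any read
Dead: 'z = 26'


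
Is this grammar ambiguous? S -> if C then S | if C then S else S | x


dangling else: 'if C then if C then x else x' parses two ways
Ambiguous


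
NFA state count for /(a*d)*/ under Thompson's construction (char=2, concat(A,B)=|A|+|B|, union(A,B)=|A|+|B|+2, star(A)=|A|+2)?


Syntax tree has 2 char leaf(s), 0 union(s), 2 star(s)
chars contribute 2×2 = 4; each union adds +2; each star adds +2
Total: 4 + 0 + 4 = 8 states


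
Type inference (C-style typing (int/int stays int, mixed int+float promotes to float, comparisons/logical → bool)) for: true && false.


Operand types: bool && bool
Rule: logical operators take bool operands and yield bool
Result type: bool


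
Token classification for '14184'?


Pattern: digits only
Type: INTEGER_LITERAL


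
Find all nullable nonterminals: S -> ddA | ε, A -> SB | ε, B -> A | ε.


A nonterminal is nullable iff some alternative derives ε (directly, or every symbol in it is nullable)
Nullable: {A, B, S}


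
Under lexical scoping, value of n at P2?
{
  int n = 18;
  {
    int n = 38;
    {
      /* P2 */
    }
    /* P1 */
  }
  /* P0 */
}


P2's block does not declare n; resolves to the enclosing declaration at depth 1
n = 38


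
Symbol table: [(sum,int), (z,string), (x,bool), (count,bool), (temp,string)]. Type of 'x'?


Lookup 'x' → type bool


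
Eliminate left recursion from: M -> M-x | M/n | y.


Left-recursive alternatives: M-x, M/n; non-recursive: y
Introduce M': M -> yM', M' -> -xM' | /nM' | ε


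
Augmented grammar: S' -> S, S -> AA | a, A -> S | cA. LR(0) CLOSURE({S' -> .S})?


Start: S' -> .S
For each item with dot before a nonterminal B, add B -> .γ for every B-production
Closure: [S' -> .S, S -> .AA, S -> .a, A -> .S, A -> .cA]


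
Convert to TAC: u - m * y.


Break into single-operator statements:
t1 = m * y
t2 = u - t1


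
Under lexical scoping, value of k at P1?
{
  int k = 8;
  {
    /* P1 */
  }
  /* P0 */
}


P1's block does not declare k; resolves to the enclosing declaration at depth 0
k = 8


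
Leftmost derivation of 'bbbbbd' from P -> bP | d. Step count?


Derivation: P => bP => bbP => bbbP => bbbbP => bbbbbP => bbbbbd
Steps: 6


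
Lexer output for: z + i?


Scan left to right, longest-match per lexeme
Tokens: ID(z), OP(+), ID(i)


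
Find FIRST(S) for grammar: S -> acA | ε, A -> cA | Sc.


Per alternative of S: FIRST(acA) = {a}; FIRST(ε) = {ε}
FIRST(S) = {a, ε}


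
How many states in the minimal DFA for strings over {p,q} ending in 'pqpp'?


Track the longest suffix of input matching a prefix of 'pqpp': 5 classes (prefixes of length 0..4)
Minimal DFA: 5 states


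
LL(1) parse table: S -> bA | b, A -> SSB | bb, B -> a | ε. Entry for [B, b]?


For [B, b]: ε is nullable and 'b' ∈ FOLLOW(B)
Entry: B -> ε


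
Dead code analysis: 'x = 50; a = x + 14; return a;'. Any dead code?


x is read by a's definition; a is returned
No dead code


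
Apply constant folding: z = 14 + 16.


14 + 16 = 30 at compile time
Optimized: z = 30


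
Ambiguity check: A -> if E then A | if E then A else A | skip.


dangling else: 'if E then if E then skip else skip' parses two ways
Ambiguous


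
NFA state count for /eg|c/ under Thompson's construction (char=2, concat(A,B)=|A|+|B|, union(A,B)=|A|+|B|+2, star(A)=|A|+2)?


Syntax tree has 3 char leaf(s), 1 union(s), 0 star(s)
chars contribute 3×2 = 6; each union adds +2; each star adds +2
Total: 6 + 2 + 0 = 8 states


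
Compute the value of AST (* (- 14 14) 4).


Evaluate inner: (- 14 14) = 0
Evaluate root: (* 0 4) = 0
Result: 0


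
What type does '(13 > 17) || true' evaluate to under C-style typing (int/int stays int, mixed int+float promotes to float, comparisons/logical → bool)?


Operand types: bool || bool
Rule: logical operators take bool operands and yield bool
Result type: bool


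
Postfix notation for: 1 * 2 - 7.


Left to right (same or higher precedence on left)
Postfix: 1 2 * 7 -


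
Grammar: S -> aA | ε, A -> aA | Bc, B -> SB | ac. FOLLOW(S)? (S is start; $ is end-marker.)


$ ∈ FOLLOW(S). For each A -> αBβ: add FIRST(β)\{ε} to FOLLOW(B); if β nullable, add FOLLOW(A).
FOLLOW(S) = {$, a}


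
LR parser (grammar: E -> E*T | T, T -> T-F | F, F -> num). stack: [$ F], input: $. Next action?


'F' (not preceded by T-) is the handle for T -> F
Action: reduce (T -> F)


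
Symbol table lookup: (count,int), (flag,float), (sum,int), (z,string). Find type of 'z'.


Lookup 'z' → type string


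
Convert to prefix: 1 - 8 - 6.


left-to-right (same/higher precedence on left): tree is (- (- 1 8) 6)
Prefix: - - 1 8 6


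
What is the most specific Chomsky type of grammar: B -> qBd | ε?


Single nonterminal LHS, but q^n d^n is not regular
Classification: Type 2 (Context-Free)


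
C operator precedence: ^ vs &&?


'^' is bitwise XOR (level 4); '&&' is logical AND (level 2)
Higher level binds tighter
'^' has higher precedence than '&&'


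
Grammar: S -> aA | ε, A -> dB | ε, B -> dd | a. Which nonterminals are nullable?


A nonterminal is nullable iff some alternative derives ε (directly, or every symbol in it is nullable)
Nullable: {A, S}


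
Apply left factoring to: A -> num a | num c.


Common prefix: 'num'
Factored: A -> num A', A' -> a | c


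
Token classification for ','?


Pattern: delimiter/punctuation
Type: PUNCTUATION


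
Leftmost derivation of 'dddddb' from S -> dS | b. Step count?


Derivation: S => dS => ddS => dddS => ddddS => dddddS => dddddb
Steps: 6


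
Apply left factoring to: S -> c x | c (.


Common prefix: 'c'
Factored: S -> c S', S' -> x | (


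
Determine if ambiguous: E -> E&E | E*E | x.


'x&x*x' has two parse trees (no precedence encoded between & and *)
Ambiguous


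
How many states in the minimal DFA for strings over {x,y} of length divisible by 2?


Track length mod 2: states 0..1, accept at 0
Minimal DFA: 2 states


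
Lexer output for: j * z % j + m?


Scan left to right, longest-match per lexeme
Tokens: ID(j), OP(*), ID(z), OP(%), ID(j), OP(+), ID(m)


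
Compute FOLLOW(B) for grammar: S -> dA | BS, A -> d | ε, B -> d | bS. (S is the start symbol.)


$ ∈ FOLLOW(S). For each A -> αBβ: add FIRST(β)\{ε} to FOLLOW(B); if β nullable, add FOLLOW(A).
FOLLOW(B) = {b, d}


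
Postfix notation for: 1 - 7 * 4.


* has higher precedence, evaluate 7*4 first
Postfix: 1 7 4 * -


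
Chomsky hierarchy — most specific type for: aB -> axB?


LHS has context (more than one symbol) and |LHS| ≤ |RHS|
Classification: Type 1 (Context-Sensitive)


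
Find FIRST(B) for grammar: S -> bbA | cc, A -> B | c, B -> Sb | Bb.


Per alternative of B: FIRST(Sb) = {b, c}; FIRST(Bb) = {b, c}
FIRST(B) = {b, c}


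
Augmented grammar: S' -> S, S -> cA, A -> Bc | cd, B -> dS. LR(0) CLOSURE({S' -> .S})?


Start: S' -> .S
For each item with dot before a nonterminal B, add B -> .γ for every B-production
Closure: [S' -> .S, S -> .cA]


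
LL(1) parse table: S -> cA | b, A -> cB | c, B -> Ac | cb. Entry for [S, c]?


For [S, c]: 'c' ∈ FIRST(cA)
Entry: S -> cA


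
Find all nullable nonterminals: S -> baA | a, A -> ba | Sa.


A nonterminal is nullable iff some alternative derives ε (directly, or every symbol in it is nullable)
Nullable: {}


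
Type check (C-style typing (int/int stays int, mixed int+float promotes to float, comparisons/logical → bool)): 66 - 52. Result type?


Operand types: int - int
Rule: mixed int/float promotes to float; int/int stays int
Result type: int


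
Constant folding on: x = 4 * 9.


4 * 9 = 36 at compile time
Optimized: x = 36


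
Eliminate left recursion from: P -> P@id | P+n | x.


Left-recursive alternatives: P@id, P+n; non-recursive: x
Introduce P': P -> xP', P' -> @idP' | +nP' | ε


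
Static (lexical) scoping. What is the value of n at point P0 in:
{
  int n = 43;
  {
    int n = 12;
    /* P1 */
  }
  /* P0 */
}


n declared in the same block as P0
n = 43


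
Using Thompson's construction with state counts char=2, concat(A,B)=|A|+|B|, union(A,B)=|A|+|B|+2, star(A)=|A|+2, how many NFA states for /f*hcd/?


Syntax tree has 4 char leaf(s), 0 union(s), 1 star(s)
chars contribute 4×2 = 8; each union adds +2; each star adds +2
Total: 8 + 0 + 2 = 10 states


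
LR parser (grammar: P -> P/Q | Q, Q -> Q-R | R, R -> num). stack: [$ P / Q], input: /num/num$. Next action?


handle 'P/Q' on top; lookahead ∈ FOLLOW(P) = {/, $}
Action: reduce (P -> P/Q)


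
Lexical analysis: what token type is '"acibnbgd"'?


Pattern: double-quoted sequence
Type: STRING_LITERAL


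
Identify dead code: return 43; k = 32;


statement follows a return and is unreachable
Dead: 'k = 32'


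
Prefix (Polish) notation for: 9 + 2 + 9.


left-to-right (same/higher precedence on left): tree is (+ (+ 9 2) 9)
Prefix: + + 9 2 9


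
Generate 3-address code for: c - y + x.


Break into single-operator statements:
t1 = c - y
t2 = t1 + x


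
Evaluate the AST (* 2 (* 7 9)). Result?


Evaluate inner: (* 7 9) = 63
Evaluate root: (* 2 63) = 126
Result: 126


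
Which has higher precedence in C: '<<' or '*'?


'*' is multiplicative (level 10); '<<' is shift (level 8)
Higher level binds tighter
'*' has higher precedence than '<<'


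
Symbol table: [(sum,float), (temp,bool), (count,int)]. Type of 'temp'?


Lookup 'temp' → type bool


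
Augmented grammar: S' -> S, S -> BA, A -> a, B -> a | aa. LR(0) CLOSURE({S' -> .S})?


Start: S' -> .S
For each item with dot before a nonterminal B, add B -> .γ for every B-production
Closure: [S' -> .S, S -> .BA, B -> .a, B -> .aa]


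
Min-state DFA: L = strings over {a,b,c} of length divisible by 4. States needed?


Track length mod 4: states 0..3, accept at 0
Minimal DFA: 4 states


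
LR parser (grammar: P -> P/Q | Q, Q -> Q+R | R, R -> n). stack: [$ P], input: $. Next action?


start symbol P on stack, input exhausted
Action: accept


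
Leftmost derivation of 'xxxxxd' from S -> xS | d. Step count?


Derivation: S => xS => xxS => xxxS => xxxxS => xxxxxS => xxxxxd
Steps: 6


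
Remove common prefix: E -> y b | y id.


Common prefix: 'y'
Factored: E -> y E', E' -> b | id


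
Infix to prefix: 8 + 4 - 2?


left-to-right (same/higher precedence on left): tree is (- (+ 8 4) 2)
Prefix: - + 8 4 2


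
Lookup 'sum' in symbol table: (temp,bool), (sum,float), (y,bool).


Lookup 'sum' → type float


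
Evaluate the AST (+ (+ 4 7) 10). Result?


Evaluate inner: (+ 4 7) = 11
Evaluate root: (+ 11 10) = 21
Result: 21


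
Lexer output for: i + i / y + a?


Scan left to right, longest-match per lexeme
Tokens: ID(i), OP(+), ID(i), OP(/), ID(y), OP(+), ID(a)


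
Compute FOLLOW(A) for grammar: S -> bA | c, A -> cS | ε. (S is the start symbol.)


$ ∈ FOLLOW(S). For each A -> αBβ: add FIRST(β)\{ε} to FOLLOW(B); if β nullable, add FOLLOW(A).
FOLLOW(A) = {$}


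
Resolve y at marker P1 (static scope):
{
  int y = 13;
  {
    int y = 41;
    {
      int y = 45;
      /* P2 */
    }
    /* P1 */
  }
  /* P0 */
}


y declared in the same block as P1
y = 41


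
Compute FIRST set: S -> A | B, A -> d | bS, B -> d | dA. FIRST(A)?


Per alternative of A: FIRST(d) = {d}; FIRST(bS) = {b}
FIRST(A) = {b, d}


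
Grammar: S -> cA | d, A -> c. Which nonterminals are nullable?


A nonterminal is nullable iff some alternative derives ε (directly, or every symbol in it is nullable)
Nullable: {}


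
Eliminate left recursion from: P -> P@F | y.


Left-recursive alternatives: P@F; non-recursive: y
Introduce P': P -> yP', P' -> @FP' | ε


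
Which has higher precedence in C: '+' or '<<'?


'+' is additive (level 9); '<<' is shift (level 8)
Higher level binds tighter
'+' has higher precedence than '<<'


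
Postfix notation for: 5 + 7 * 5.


* has higher precedence, evaluate 7*5 first
Postfix: 5 7 5 * +


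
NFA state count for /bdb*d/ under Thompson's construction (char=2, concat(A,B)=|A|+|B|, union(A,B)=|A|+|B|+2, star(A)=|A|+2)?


Syntax tree has 4 char leaf(s), 0 union(s), 1 star(s)
chars contribute 4×2 = 8; each union adds +2; each star adds +2
Total: 8 + 0 + 2 = 10 states


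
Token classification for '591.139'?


Pattern: digits with a decimal point
Type: FLOAT_LITERAL


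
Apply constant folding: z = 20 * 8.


20 * 8 = 160 at compile time
Optimized: z = 160


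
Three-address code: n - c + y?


Break into single-operator statements:
t1 = n - c
t2 = t1 + y


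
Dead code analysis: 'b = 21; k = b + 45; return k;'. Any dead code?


b is read by k's definition; k is returned
No dead code


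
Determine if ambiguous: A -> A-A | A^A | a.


'a-a^a' has two parse trees (no precedence encoded between - and ^)
Ambiguous


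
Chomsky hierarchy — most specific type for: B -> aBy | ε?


Single nonterminal LHS, but a^n y^n is not regular
Classification: Type 2 (Context-Free)


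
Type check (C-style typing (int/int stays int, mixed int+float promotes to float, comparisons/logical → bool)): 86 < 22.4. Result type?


Operand types: int < float
Rule: comparison yields bool
Result type: bool


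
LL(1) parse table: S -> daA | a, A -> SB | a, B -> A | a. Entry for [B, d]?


For [B, d]: 'd' ∈ FIRST(A)
Entry: B -> A


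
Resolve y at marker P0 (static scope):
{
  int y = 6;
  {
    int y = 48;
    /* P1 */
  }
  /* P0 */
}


y declared in the same block as P0
y = 6


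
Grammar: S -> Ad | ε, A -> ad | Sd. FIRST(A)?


Per alternative of A: FIRST(ad) = {a}; FIRST(Sd) = {a, d}
FIRST(A) = {a, d}


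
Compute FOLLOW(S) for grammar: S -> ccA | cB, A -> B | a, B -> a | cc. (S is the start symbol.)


$ ∈ FOLLOW(S). For each A -> αBβ: add FIRST(β)\{ε} to FOLLOW(B); if β nullable, add FOLLOW(A).
FOLLOW(S) = {$}


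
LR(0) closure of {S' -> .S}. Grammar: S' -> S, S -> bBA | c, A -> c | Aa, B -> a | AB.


Start: S' -> .S
For each item with dot before a nonterminal B, add B -> .γ for every B-production
Closure: [S' -> .S, S -> .bBA, S -> .c]


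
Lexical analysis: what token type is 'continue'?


Pattern: reserved word
Type: KEYWORD


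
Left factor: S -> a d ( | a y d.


Common prefix: 'a'
Factored: S -> a S', S' -> d ( | y d


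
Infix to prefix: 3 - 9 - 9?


left-to-right (same/higher precedence on left): tree is (- (- 3 9) 9)
Prefix: - - 3 9 9


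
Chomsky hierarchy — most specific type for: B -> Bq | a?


Left-linear: every RHS is a terminal or one nonterminal followed by a terminal
Classification: Type 3 (Regular)


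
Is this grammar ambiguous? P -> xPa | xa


balanced x^n…a^n: each string has a unique parse
Unambiguous


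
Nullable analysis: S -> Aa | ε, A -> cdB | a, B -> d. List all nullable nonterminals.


A nonterminal is nullable iff some alternative derives ε (directly, or every symbol in it is nullable)
Nullable: {S}


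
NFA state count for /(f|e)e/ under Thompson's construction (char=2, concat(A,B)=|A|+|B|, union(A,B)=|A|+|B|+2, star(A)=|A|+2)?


Syntax tree has 3 char leaf(s), 1 union(s), 0 star(s)
chars contribute 3×2 = 6; each union adds +2; each star adds +2
Total: 6 + 2 + 0 = 8 states


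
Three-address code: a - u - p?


Break into single-operator statements:
t1 = a - u
t2 = t1 - p


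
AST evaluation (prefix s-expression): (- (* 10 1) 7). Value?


Evaluate inner: (* 10 1) = 10
Evaluate root: (- 10 7) = 3
Result: 3


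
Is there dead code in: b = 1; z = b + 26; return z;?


b is read by z's definition; z is returned
No dead code


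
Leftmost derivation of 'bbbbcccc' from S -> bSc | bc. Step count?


Derivation: S => bSc => bbScc => bbbSccc => bbbbcccc
Steps: 4


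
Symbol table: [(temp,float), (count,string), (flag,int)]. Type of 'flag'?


Lookup 'flag' → type int


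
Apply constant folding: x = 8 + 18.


8 + 18 = 26 at compile time
Optimized: x = 26


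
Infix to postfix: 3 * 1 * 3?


Left to right (same or higher precedence on left)
Postfix: 3 1 * 3 *


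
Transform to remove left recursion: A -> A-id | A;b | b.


Left-recursive alternatives: A-id, A;b; non-recursive: b
Introduce A': A -> bA', A' -> -idA' | ;bA' | ε


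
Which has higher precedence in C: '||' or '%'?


'%' is multiplicative (level 10); '||' is logical OR (level 1)
Higher level binds tighter
'%' has higher precedence than '||'


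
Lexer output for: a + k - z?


Scan left to right, longest-match per lexeme
Tokens: ID(a), OP(+), ID(k), OP(-), ID(z)


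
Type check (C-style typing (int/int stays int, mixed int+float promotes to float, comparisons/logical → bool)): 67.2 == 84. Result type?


Operand types: float == int
Rule: comparison yields bool
Result type: bool


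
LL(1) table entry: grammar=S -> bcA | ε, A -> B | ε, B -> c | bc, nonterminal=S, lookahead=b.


For [S, b]: 'b' ∈ FIRST(bcA)
Entry: S -> bcA


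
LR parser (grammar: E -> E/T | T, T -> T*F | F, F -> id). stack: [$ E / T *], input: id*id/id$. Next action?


no handle; shift 'id'
Action: shift


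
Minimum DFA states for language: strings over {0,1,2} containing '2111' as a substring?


KMP-style automaton: 4 progress states + 1 absorbing accept = 5
Minimal DFA: 5 states


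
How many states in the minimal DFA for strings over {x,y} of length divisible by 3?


Track length mod 3: states 0..2, accept at 0
Minimal DFA: 3 states


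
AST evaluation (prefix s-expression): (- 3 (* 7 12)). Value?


Evaluate inner: (* 7 12) = 84
Evaluate root: (- 3 84) = -81
Result: -81


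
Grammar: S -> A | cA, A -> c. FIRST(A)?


Per alternative of A: FIRST(c) = {c}
FIRST(A) = {c}


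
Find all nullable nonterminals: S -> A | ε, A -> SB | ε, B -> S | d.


A nonterminal is nullable iff some alternative derives ε (directly, or every symbol in it is nullable)
Nullable: {A, B, S}


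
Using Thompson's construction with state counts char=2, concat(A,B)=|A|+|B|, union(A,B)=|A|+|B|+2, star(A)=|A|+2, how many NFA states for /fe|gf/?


Syntax tree has 4 char leaf(s), 1 union(s), 0 star(s)
chars contribute 4×2 = 8; each union adds +2; each star adds +2
Total: 8 + 2 + 0 = 10 states


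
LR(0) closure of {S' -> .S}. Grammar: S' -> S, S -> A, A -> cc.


Start: S' -> .S
For each item with dot before a nonterminal B, add B -> .γ for every B-production
Closure: [S' -> .S, S -> .A, A -> .cc]


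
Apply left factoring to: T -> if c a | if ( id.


Common prefix: 'if'
Factored: T -> if T', T' -> c a | ( id


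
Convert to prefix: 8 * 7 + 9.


left-to-right (same/higher precedence on left): tree is (+ (* 8 7) 9)
Prefix: + * 8 7 9


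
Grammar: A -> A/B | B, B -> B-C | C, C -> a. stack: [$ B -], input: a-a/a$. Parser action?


no handle; shift 'a'
Action: shift


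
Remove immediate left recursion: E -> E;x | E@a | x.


Left-recursive alternatives: E;x, E@a; non-recursive: x
Introduce E': E -> xE', E' -> ;xE' | @aE' | ε


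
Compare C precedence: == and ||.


'==' is equality (level 6); '||' is logical OR (level 1)
Higher level binds tighter
'==' has higher precedence than '||'


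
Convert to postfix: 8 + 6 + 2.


Left to right (same or higher precedence on left)
Postfix: 8 6 + 2 +


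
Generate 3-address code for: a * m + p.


Break into single-operator statements:
t1 = a * m
t2 = t1 + p


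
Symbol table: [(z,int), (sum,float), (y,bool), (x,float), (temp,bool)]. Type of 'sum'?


Lookup 'sum' → type float


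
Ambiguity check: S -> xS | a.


right-linear, alternatives start with distinct terminals 'x' vs 'a': unique leftmost derivation
Unambiguous


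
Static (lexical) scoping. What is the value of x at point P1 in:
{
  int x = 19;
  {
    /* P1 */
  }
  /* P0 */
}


P1's block does not declare x; resolves to the enclosing declaration at depth 0
x = 19


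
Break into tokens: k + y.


Scan left to right, longest-match per lexeme
Tokens: ID(k), OP(+), ID(y)


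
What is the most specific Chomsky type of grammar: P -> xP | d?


Right-linear: every RHS is a terminal or a terminal followed by one nonterminal
Classification: Type 3 (Regular)


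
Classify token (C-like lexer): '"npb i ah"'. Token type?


Pattern: double-quoted sequence
Type: STRING_LITERAL


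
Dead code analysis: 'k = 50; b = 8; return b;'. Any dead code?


k is assigned but never read
Dead: 'k = 50'


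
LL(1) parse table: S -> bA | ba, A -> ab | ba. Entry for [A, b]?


For [A, b]: 'b' ∈ FIRST(ba)
Entry: A -> ba


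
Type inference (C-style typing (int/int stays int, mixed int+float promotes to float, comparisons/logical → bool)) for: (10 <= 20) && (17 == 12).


Operand types: bool && bool
Rule: logical operators take bool operands and yield bool
Result type: bool


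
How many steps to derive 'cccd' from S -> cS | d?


Derivation: S => cS => ccS => cccS => cccd
Steps: 4


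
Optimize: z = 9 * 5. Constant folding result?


9 * 5 = 45 at compile time
Optimized: z = 45


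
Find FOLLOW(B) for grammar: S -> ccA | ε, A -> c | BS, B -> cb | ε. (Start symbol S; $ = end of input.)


$ ∈ FOLLOW(S). For each A -> αBβ: add FIRST(β)\{ε} to FOLLOW(B); if β nullable, add FOLLOW(A).
FOLLOW(B) = {$, c}


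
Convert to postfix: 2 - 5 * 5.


* has higher precedence, evaluate 5*5 first
Postfix: 2 5 5 * -


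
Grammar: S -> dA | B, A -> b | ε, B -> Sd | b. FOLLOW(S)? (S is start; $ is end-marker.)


$ ∈ FOLLOW(S). For each A -> αBβ: add FIRST(β)\{ε} to FOLLOW(B); if β nullable, add FOLLOW(A).
FOLLOW(S) = {$, d}


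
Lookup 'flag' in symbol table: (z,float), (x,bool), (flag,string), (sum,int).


Lookup 'flag' → type string


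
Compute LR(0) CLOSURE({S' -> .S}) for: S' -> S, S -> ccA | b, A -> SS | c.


Start: S' -> .S
For each item with dot before a nonterminal B, add B -> .γ for every B-production
Closure: [S' -> .S, S -> .ccA, S -> .b]


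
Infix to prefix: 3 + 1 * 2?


'*' binds tighter: tree is (+ 3 (* 1 2))
Prefix: + 3 * 1 2


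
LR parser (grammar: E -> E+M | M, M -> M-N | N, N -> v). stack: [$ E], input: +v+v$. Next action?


shift '+' to continue E -> E+M
Action: shift


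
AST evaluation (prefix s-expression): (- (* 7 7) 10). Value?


Evaluate inner: (* 7 7) = 49
Evaluate root: (- 49 10) = 39
Result: 39


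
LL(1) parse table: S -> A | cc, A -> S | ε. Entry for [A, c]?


For [A, c]: 'c' ∈ FIRST(S)
Entry: A -> S


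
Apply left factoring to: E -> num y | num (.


Common prefix: 'num'
Factored: E -> num E', E' -> y | (


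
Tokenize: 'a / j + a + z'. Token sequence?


Scan left to right, longest-match per lexeme
Tokens: ID(a), OP(/), ID(j), OP(+), ID(a), OP(+), ID(z)


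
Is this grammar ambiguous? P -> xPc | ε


balanced x^n…c^n: each string has a unique parse
Unambiguous


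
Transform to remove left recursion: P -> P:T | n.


Left-recursive alternatives: P:T; non-recursive: n
Introduce P': P -> nP', P' -> :TP' | ε


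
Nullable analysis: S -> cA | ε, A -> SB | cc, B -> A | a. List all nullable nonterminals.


A nonterminal is nullable iff some alternative derives ε (directly, or every symbol in it is nullable)
Nullable: {S}


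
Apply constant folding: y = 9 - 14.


9 - 14 = -5 at compile time
Optimized: y = -5


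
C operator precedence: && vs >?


'>' is relational (level 7); '&&' is logical AND (level 2)
Higher level binds tighter
'>' has higher precedence than '&&'


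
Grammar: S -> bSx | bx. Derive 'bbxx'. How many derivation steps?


Derivation: S => bSx => bbxx
Steps: 2


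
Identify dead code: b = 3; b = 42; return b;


first assignment to b is overwritten before any read
Dead: 'b = 3'


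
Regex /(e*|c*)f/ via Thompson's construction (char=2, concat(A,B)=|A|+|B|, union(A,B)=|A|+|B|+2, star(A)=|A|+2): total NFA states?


Syntax tree has 3 char leaf(s), 1 union(s), 2 star(s)
chars contribute 3×2 = 6; each union adds +2; each star adds +2
Total: 6 + 2 + 4 = 12 states


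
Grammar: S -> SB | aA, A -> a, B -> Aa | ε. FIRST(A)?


Per alternative of A: FIRST(a) = {a}
FIRST(A) = {a}


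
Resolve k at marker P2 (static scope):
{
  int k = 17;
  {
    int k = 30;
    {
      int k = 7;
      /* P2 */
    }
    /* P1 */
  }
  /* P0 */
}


k declared in the same block as P2
k = 7


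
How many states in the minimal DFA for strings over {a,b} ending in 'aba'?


Track the longest suffix of input matching a prefix of 'aba': 4 classes (prefixes of length 0..3)
Minimal DFA: 4 states


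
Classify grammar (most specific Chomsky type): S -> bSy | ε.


Single nonterminal LHS, but b^n y^n is not regular
Classification: Type 2 (Context-Free)


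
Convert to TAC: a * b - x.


Break into single-operator statements:
t1 = a * b
t2 = t1 - x


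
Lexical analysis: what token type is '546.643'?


Pattern: digits with a decimal point
Type: FLOAT_LITERAL


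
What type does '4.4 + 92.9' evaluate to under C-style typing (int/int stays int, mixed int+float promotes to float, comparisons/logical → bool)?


Operand types: float + float
Rule: mixed int/float promotes to float; int/int stays int
Result type: float


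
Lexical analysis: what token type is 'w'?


Pattern: letter/underscore followed by alphanumerics, not a keyword
Type: IDENTIFIER


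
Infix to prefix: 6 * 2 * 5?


left-to-right (same/higher precedence on left): tree is (* (* 6 2) 5)
Prefix: * * 6 2 5
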